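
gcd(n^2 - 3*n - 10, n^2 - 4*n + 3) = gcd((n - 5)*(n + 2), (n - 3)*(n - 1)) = 1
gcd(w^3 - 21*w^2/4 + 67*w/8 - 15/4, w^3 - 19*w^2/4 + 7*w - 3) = w^2 - 11*w/4 + 3/2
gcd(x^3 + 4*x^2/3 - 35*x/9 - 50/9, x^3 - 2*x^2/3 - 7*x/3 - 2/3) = x - 2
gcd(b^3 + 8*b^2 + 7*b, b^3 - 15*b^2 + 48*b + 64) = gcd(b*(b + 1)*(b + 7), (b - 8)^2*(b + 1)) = b + 1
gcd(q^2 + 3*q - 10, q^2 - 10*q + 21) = 1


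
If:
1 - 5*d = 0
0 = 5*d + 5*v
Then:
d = 1/5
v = -1/5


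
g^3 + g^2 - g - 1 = (g - 1)*(g + 1)^2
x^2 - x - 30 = (x - 6)*(x + 5)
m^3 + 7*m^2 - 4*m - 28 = (m - 2)*(m + 2)*(m + 7)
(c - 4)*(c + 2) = c^2 - 2*c - 8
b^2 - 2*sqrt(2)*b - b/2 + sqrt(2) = (b - 1/2)*(b - 2*sqrt(2))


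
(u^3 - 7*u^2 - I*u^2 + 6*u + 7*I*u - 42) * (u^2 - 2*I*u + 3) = u^5 - 7*u^4 - 3*I*u^4 + 7*u^3 + 21*I*u^3 - 49*u^2 - 15*I*u^2 + 18*u + 105*I*u - 126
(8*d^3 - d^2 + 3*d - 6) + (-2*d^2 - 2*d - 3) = 8*d^3 - 3*d^2 + d - 9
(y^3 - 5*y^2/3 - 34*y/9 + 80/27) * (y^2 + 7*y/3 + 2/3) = y^5 + 2*y^4/3 - 7*y^3 - 188*y^2/27 + 356*y/81 + 160/81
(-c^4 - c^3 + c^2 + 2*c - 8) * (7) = -7*c^4 - 7*c^3 + 7*c^2 + 14*c - 56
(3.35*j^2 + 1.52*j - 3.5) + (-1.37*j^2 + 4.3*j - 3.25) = 1.98*j^2 + 5.82*j - 6.75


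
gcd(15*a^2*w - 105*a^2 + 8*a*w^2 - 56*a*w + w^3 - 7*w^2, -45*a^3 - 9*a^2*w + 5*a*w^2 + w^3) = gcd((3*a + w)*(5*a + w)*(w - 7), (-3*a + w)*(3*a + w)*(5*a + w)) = 15*a^2 + 8*a*w + w^2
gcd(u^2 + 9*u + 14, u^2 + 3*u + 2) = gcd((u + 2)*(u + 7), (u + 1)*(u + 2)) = u + 2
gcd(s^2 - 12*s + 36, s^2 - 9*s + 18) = s - 6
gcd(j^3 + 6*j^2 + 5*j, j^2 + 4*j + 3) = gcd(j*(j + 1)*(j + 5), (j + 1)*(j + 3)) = j + 1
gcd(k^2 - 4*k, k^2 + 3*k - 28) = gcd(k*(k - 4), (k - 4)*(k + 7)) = k - 4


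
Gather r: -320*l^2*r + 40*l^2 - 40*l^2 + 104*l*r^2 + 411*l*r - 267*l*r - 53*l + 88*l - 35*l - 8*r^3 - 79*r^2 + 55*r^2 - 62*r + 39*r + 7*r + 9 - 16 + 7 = -8*r^3 + r^2*(104*l - 24) + r*(-320*l^2 + 144*l - 16)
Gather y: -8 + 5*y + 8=5*y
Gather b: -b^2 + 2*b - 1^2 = -b^2 + 2*b - 1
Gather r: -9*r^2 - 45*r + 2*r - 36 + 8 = -9*r^2 - 43*r - 28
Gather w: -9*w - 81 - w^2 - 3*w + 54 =-w^2 - 12*w - 27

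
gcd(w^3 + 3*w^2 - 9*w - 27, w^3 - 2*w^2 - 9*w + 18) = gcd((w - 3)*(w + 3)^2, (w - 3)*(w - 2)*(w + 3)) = w^2 - 9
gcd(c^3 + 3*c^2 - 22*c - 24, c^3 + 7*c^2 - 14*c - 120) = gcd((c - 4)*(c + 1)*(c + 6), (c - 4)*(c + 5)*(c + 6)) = c^2 + 2*c - 24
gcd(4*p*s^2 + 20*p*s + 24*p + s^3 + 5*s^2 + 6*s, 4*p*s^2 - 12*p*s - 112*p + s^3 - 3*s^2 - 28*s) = 4*p + s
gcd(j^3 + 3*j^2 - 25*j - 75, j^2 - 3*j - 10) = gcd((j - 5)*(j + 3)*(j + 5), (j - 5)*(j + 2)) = j - 5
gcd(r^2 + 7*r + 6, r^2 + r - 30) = r + 6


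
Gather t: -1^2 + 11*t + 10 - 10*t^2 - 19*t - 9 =-10*t^2 - 8*t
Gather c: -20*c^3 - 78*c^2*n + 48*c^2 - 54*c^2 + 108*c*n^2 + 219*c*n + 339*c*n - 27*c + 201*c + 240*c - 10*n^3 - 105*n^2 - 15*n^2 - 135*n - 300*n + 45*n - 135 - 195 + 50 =-20*c^3 + c^2*(-78*n - 6) + c*(108*n^2 + 558*n + 414) - 10*n^3 - 120*n^2 - 390*n - 280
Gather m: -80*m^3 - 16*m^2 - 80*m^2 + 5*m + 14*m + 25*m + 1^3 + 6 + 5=-80*m^3 - 96*m^2 + 44*m + 12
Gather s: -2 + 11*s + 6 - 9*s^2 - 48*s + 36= -9*s^2 - 37*s + 40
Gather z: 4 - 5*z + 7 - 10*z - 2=9 - 15*z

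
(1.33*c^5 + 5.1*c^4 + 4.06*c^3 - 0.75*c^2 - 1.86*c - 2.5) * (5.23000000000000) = 6.9559*c^5 + 26.673*c^4 + 21.2338*c^3 - 3.9225*c^2 - 9.7278*c - 13.075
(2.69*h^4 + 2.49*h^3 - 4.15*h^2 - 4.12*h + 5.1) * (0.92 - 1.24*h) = -3.3356*h^5 - 0.6128*h^4 + 7.4368*h^3 + 1.2908*h^2 - 10.1144*h + 4.692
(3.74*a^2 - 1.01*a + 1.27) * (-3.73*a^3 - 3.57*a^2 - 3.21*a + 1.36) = -13.9502*a^5 - 9.5845*a^4 - 13.1368*a^3 + 3.7946*a^2 - 5.4503*a + 1.7272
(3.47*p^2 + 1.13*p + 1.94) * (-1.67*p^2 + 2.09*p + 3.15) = -5.7949*p^4 + 5.3652*p^3 + 10.0524*p^2 + 7.6141*p + 6.111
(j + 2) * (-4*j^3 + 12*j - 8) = -4*j^4 - 8*j^3 + 12*j^2 + 16*j - 16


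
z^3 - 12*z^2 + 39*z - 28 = (z - 7)*(z - 4)*(z - 1)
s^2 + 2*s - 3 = (s - 1)*(s + 3)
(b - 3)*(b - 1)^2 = b^3 - 5*b^2 + 7*b - 3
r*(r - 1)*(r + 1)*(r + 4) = r^4 + 4*r^3 - r^2 - 4*r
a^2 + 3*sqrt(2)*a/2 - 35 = (a - 7*sqrt(2)/2)*(a + 5*sqrt(2))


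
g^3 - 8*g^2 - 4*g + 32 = (g - 8)*(g - 2)*(g + 2)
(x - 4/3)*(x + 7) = x^2 + 17*x/3 - 28/3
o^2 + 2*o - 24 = (o - 4)*(o + 6)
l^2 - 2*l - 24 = (l - 6)*(l + 4)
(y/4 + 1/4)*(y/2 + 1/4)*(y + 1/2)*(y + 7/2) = y^4/8 + 11*y^3/16 + 33*y^2/32 + 37*y/64 + 7/64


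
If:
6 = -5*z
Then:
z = -6/5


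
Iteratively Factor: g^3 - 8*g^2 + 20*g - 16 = (g - 2)*(g^2 - 6*g + 8) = (g - 2)^2*(g - 4)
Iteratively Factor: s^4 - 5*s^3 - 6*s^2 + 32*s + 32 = (s - 4)*(s^3 - s^2 - 10*s - 8) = (s - 4)*(s + 2)*(s^2 - 3*s - 4) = (s - 4)*(s + 1)*(s + 2)*(s - 4)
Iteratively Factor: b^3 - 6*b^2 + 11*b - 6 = (b - 1)*(b^2 - 5*b + 6) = (b - 3)*(b - 1)*(b - 2)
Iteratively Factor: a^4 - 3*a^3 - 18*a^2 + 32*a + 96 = (a + 2)*(a^3 - 5*a^2 - 8*a + 48) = (a - 4)*(a + 2)*(a^2 - a - 12) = (a - 4)*(a + 2)*(a + 3)*(a - 4)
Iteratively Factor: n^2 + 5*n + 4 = (n + 4)*(n + 1)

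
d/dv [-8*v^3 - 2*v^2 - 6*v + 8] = -24*v^2 - 4*v - 6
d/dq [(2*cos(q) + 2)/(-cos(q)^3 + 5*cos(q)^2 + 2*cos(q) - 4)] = 4*(3 - cos(q))*sin(q)/(sin(q)^2 + 6*cos(q) - 5)^2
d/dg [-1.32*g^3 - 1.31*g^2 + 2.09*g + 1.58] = -3.96*g^2 - 2.62*g + 2.09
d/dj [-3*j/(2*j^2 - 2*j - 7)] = 3*(2*j^2 + 7)/(4*j^4 - 8*j^3 - 24*j^2 + 28*j + 49)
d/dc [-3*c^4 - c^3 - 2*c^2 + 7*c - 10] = -12*c^3 - 3*c^2 - 4*c + 7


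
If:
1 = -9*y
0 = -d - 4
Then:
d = -4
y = -1/9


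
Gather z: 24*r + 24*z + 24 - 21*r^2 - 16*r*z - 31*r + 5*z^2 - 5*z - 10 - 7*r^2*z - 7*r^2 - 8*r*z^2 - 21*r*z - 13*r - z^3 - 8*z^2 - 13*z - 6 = -28*r^2 - 20*r - z^3 + z^2*(-8*r - 3) + z*(-7*r^2 - 37*r + 6) + 8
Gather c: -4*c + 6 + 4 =10 - 4*c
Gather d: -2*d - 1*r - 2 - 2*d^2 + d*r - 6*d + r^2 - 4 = -2*d^2 + d*(r - 8) + r^2 - r - 6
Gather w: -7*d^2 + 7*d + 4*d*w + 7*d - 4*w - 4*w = -7*d^2 + 14*d + w*(4*d - 8)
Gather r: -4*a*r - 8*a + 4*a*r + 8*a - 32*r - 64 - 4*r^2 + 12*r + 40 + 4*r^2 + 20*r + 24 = 0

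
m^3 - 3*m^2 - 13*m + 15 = (m - 5)*(m - 1)*(m + 3)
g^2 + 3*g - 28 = (g - 4)*(g + 7)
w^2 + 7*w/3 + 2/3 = (w + 1/3)*(w + 2)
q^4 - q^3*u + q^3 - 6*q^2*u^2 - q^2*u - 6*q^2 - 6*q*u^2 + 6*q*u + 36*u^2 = (q - 2)*(q + 3)*(q - 3*u)*(q + 2*u)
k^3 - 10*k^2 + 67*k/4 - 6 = (k - 8)*(k - 3/2)*(k - 1/2)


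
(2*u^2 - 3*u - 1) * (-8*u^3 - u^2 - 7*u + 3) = -16*u^5 + 22*u^4 - 3*u^3 + 28*u^2 - 2*u - 3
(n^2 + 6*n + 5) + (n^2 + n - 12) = 2*n^2 + 7*n - 7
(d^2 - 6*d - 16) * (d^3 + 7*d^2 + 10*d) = d^5 + d^4 - 48*d^3 - 172*d^2 - 160*d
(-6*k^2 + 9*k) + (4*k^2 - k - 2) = -2*k^2 + 8*k - 2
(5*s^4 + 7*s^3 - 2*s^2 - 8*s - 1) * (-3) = -15*s^4 - 21*s^3 + 6*s^2 + 24*s + 3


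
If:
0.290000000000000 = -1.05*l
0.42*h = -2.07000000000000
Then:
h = -4.93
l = -0.28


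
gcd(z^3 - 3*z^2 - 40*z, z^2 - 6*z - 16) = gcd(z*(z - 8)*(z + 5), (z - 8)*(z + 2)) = z - 8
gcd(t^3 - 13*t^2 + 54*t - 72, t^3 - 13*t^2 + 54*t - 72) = t^3 - 13*t^2 + 54*t - 72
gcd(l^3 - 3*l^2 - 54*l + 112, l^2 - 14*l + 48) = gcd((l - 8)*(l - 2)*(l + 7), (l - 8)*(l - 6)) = l - 8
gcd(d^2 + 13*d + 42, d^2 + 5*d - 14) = d + 7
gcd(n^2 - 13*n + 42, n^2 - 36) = n - 6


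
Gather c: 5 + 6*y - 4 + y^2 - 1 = y^2 + 6*y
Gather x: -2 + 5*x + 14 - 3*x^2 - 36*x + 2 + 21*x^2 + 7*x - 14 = 18*x^2 - 24*x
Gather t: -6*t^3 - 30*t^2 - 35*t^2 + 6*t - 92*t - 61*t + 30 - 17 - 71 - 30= -6*t^3 - 65*t^2 - 147*t - 88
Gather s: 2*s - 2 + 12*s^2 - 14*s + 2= 12*s^2 - 12*s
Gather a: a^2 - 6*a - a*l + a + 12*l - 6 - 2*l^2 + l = a^2 + a*(-l - 5) - 2*l^2 + 13*l - 6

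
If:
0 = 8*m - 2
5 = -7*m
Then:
No Solution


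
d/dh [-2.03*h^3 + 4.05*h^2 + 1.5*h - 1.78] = -6.09*h^2 + 8.1*h + 1.5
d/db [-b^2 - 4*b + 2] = -2*b - 4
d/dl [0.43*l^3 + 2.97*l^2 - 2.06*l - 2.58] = 1.29*l^2 + 5.94*l - 2.06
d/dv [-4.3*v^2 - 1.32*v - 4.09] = -8.6*v - 1.32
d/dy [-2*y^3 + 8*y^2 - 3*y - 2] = -6*y^2 + 16*y - 3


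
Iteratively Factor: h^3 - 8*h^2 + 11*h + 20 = (h - 5)*(h^2 - 3*h - 4) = (h - 5)*(h - 4)*(h + 1)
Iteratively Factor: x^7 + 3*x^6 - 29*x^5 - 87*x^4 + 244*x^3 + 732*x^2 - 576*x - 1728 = (x + 3)*(x^6 - 29*x^4 + 244*x^2 - 576) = (x + 3)*(x + 4)*(x^5 - 4*x^4 - 13*x^3 + 52*x^2 + 36*x - 144) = (x - 3)*(x + 3)*(x + 4)*(x^4 - x^3 - 16*x^2 + 4*x + 48) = (x - 3)*(x + 2)*(x + 3)*(x + 4)*(x^3 - 3*x^2 - 10*x + 24) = (x - 3)*(x - 2)*(x + 2)*(x + 3)*(x + 4)*(x^2 - x - 12) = (x - 4)*(x - 3)*(x - 2)*(x + 2)*(x + 3)*(x + 4)*(x + 3)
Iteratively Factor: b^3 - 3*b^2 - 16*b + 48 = (b + 4)*(b^2 - 7*b + 12) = (b - 4)*(b + 4)*(b - 3)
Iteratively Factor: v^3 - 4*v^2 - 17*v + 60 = (v + 4)*(v^2 - 8*v + 15) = (v - 5)*(v + 4)*(v - 3)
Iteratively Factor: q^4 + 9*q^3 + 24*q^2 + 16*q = (q + 4)*(q^3 + 5*q^2 + 4*q) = q*(q + 4)*(q^2 + 5*q + 4) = q*(q + 4)^2*(q + 1)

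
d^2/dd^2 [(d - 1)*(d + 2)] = 2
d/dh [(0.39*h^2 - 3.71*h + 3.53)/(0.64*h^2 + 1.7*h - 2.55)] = (3.0374*h^2 - 6.5074*h + 3.4595)/(0.4096*h^4 + 2.176*h^3 - 0.374*h^2 - 8.67*h + 6.5025)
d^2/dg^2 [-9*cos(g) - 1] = 9*cos(g)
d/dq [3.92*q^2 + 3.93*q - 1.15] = 7.84*q + 3.93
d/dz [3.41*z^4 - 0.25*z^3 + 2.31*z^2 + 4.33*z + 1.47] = 13.64*z^3 - 0.75*z^2 + 4.62*z + 4.33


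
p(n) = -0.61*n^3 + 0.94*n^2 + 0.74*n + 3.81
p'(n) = -1.83*n^2 + 1.88*n + 0.74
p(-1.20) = 5.33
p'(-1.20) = -4.15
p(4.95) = -43.48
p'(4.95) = -34.79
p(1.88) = 4.47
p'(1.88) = -2.19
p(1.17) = 4.99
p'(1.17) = 0.43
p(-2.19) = 13.10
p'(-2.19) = -12.15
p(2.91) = -1.11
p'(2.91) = -9.29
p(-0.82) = 4.17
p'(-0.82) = -2.03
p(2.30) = 3.06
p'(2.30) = -4.62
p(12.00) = -906.03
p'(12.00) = -240.22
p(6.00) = -89.67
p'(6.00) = -53.86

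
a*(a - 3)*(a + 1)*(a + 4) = a^4 + 2*a^3 - 11*a^2 - 12*a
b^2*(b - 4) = b^3 - 4*b^2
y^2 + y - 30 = (y - 5)*(y + 6)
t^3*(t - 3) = t^4 - 3*t^3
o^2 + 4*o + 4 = (o + 2)^2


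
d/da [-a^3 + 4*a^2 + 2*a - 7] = -3*a^2 + 8*a + 2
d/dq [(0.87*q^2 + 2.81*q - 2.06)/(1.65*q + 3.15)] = (1.4355*q^2 + 5.481*q + 12.2505)/(2.7225*q^2 + 10.395*q + 9.9225)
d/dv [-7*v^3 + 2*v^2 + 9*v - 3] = -21*v^2 + 4*v + 9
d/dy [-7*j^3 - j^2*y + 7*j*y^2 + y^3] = -j^2 + 14*j*y + 3*y^2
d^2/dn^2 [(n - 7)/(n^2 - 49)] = 2/(n^3 + 21*n^2 + 147*n + 343)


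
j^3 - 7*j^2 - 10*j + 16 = (j - 8)*(j - 1)*(j + 2)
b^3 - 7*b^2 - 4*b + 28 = (b - 7)*(b - 2)*(b + 2)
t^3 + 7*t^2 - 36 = (t - 2)*(t + 3)*(t + 6)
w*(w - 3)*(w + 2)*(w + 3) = w^4 + 2*w^3 - 9*w^2 - 18*w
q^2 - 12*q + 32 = (q - 8)*(q - 4)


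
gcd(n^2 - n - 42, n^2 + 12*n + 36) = n + 6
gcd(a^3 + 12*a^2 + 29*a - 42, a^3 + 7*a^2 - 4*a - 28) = a + 7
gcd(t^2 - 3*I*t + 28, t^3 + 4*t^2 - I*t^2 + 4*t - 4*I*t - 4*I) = 1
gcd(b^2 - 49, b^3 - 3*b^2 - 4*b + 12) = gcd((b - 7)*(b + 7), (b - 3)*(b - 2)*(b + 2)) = 1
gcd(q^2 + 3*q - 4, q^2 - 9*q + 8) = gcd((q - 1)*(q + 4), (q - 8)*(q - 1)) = q - 1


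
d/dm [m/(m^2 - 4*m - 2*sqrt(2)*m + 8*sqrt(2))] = (m^2 + 2*m*(-m + sqrt(2) + 2) - 4*m - 2*sqrt(2)*m + 8*sqrt(2))/(m^2 - 4*m - 2*sqrt(2)*m + 8*sqrt(2))^2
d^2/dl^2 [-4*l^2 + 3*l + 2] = -8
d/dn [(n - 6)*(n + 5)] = 2*n - 1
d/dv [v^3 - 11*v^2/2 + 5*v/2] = 3*v^2 - 11*v + 5/2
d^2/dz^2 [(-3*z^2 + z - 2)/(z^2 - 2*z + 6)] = 2*(-5*z^3 + 48*z^2 - 6*z - 92)/(z^6 - 6*z^5 + 30*z^4 - 80*z^3 + 180*z^2 - 216*z + 216)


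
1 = 1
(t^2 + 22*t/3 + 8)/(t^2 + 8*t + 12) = (t + 4/3)/(t + 2)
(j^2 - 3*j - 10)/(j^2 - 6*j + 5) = (j + 2)/(j - 1)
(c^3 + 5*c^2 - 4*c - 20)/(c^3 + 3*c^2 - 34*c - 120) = (c^2 - 4)/(c^2 - 2*c - 24)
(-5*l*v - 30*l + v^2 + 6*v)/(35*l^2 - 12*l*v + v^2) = (v + 6)/(-7*l + v)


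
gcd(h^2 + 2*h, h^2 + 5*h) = h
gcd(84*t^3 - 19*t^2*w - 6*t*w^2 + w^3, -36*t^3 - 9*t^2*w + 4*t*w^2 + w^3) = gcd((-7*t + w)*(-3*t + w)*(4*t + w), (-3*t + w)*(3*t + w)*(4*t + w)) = 12*t^2 - t*w - w^2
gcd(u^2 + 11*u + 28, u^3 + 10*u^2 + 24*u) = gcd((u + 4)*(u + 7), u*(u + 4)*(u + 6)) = u + 4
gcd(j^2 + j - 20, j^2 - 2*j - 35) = j + 5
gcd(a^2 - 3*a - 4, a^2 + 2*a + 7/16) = 1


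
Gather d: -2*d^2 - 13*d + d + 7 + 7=-2*d^2 - 12*d + 14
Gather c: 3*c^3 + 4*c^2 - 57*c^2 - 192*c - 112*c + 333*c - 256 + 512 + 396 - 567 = 3*c^3 - 53*c^2 + 29*c + 85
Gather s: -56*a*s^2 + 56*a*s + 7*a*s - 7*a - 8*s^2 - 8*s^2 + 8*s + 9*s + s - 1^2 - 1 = -7*a + s^2*(-56*a - 16) + s*(63*a + 18) - 2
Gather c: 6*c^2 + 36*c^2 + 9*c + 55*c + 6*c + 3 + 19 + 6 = 42*c^2 + 70*c + 28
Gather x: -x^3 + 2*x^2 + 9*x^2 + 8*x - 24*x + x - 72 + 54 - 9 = -x^3 + 11*x^2 - 15*x - 27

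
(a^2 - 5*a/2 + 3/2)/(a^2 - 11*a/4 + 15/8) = 4*(a - 1)/(4*a - 5)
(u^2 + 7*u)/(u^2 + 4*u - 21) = u/(u - 3)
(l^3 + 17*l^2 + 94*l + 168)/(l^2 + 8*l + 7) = (l^2 + 10*l + 24)/(l + 1)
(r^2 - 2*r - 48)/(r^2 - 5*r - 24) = (r + 6)/(r + 3)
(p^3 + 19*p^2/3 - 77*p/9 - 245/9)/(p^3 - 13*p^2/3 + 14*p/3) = (3*p^2 + 26*p + 35)/(3*p*(p - 2))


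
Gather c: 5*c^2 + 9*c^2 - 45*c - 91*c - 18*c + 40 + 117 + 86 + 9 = 14*c^2 - 154*c + 252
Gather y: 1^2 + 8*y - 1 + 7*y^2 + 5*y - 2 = 7*y^2 + 13*y - 2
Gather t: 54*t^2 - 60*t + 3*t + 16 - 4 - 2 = 54*t^2 - 57*t + 10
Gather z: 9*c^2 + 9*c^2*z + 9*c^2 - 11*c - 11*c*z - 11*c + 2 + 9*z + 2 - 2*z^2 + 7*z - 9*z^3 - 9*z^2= 18*c^2 - 22*c - 9*z^3 - 11*z^2 + z*(9*c^2 - 11*c + 16) + 4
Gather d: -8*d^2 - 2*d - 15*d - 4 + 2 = -8*d^2 - 17*d - 2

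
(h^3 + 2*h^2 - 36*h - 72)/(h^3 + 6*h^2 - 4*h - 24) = (h - 6)/(h - 2)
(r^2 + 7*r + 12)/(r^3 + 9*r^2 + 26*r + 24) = 1/(r + 2)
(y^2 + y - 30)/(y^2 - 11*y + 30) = (y + 6)/(y - 6)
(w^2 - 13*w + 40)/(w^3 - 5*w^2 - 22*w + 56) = (w^2 - 13*w + 40)/(w^3 - 5*w^2 - 22*w + 56)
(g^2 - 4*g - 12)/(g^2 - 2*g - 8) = (g - 6)/(g - 4)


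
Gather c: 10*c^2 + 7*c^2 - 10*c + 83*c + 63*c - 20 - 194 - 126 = 17*c^2 + 136*c - 340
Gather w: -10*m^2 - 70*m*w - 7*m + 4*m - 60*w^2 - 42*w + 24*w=-10*m^2 - 3*m - 60*w^2 + w*(-70*m - 18)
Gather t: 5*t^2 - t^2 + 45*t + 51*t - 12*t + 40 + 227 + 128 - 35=4*t^2 + 84*t + 360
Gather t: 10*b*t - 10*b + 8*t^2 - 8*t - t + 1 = -10*b + 8*t^2 + t*(10*b - 9) + 1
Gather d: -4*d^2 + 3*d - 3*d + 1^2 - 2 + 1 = -4*d^2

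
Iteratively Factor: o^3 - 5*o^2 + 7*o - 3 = (o - 3)*(o^2 - 2*o + 1) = (o - 3)*(o - 1)*(o - 1)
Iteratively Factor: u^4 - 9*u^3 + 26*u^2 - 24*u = (u)*(u^3 - 9*u^2 + 26*u - 24) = u*(u - 4)*(u^2 - 5*u + 6) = u*(u - 4)*(u - 2)*(u - 3)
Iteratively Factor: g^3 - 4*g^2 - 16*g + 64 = (g - 4)*(g^2 - 16) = (g - 4)^2*(g + 4)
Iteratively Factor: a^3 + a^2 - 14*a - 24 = (a + 3)*(a^2 - 2*a - 8) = (a - 4)*(a + 3)*(a + 2)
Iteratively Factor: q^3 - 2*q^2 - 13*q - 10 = (q + 1)*(q^2 - 3*q - 10) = (q + 1)*(q + 2)*(q - 5)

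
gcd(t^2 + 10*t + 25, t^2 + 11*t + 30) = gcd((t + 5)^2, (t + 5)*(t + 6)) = t + 5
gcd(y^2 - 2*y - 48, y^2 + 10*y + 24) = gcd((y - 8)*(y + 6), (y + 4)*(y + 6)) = y + 6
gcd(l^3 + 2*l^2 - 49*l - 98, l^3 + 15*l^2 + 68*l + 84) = l^2 + 9*l + 14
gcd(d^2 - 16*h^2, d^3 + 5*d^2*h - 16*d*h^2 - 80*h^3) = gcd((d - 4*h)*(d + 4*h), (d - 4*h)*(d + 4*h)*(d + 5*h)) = d^2 - 16*h^2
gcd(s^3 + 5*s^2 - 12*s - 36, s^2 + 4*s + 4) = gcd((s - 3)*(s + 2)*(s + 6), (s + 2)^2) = s + 2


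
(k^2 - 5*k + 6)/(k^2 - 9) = (k - 2)/(k + 3)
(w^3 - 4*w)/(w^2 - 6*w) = (w^2 - 4)/(w - 6)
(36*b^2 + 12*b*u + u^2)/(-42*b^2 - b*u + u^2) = (6*b + u)/(-7*b + u)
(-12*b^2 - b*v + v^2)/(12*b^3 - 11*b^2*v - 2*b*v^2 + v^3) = 1/(-b + v)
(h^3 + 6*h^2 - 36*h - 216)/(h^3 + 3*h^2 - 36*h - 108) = (h + 6)/(h + 3)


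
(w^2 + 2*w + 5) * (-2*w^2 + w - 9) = -2*w^4 - 3*w^3 - 17*w^2 - 13*w - 45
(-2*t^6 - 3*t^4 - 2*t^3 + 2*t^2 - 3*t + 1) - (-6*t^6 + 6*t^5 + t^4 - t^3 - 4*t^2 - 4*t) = 4*t^6 - 6*t^5 - 4*t^4 - t^3 + 6*t^2 + t + 1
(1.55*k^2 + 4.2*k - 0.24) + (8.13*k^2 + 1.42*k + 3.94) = 9.68*k^2 + 5.62*k + 3.7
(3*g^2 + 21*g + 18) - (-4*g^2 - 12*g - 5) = 7*g^2 + 33*g + 23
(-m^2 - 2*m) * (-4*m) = 4*m^3 + 8*m^2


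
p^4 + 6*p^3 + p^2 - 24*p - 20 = (p - 2)*(p + 1)*(p + 2)*(p + 5)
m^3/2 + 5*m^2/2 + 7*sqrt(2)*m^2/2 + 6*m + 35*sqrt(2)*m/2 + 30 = (m/2 + sqrt(2)/2)*(m + 5)*(m + 6*sqrt(2))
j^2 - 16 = (j - 4)*(j + 4)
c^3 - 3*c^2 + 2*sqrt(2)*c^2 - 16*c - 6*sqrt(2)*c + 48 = (c - 3)*(c - 2*sqrt(2))*(c + 4*sqrt(2))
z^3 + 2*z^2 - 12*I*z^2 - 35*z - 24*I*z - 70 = (z + 2)*(z - 7*I)*(z - 5*I)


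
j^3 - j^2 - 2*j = j*(j - 2)*(j + 1)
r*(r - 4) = r^2 - 4*r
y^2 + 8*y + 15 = (y + 3)*(y + 5)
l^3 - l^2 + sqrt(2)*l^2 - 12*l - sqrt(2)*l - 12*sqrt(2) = (l - 4)*(l + 3)*(l + sqrt(2))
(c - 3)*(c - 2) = c^2 - 5*c + 6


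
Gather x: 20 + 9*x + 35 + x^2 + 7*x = x^2 + 16*x + 55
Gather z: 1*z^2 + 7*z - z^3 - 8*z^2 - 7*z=-z^3 - 7*z^2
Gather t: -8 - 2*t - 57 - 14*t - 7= -16*t - 72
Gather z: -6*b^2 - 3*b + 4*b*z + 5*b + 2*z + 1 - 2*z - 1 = -6*b^2 + 4*b*z + 2*b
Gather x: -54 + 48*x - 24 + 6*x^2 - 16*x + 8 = 6*x^2 + 32*x - 70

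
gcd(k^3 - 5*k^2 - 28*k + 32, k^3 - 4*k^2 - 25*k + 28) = k^2 + 3*k - 4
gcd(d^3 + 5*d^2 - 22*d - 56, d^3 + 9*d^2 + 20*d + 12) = d + 2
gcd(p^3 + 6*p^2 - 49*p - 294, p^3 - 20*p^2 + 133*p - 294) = p - 7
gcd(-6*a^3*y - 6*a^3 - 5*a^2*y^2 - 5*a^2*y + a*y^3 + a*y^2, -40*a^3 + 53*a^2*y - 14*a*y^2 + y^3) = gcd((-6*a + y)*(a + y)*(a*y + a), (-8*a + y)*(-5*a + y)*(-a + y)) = 1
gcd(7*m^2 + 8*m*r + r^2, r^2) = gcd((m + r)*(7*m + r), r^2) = 1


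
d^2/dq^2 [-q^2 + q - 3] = -2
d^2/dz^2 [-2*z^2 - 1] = -4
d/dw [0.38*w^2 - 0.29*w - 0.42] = 0.76*w - 0.29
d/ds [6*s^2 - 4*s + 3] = 12*s - 4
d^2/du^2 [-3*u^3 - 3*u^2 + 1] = -18*u - 6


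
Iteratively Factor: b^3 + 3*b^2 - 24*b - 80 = (b + 4)*(b^2 - b - 20) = (b - 5)*(b + 4)*(b + 4)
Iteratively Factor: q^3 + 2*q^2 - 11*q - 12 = (q + 1)*(q^2 + q - 12) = (q + 1)*(q + 4)*(q - 3)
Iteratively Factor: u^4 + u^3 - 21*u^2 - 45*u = (u + 3)*(u^3 - 2*u^2 - 15*u) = (u + 3)^2*(u^2 - 5*u) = u*(u + 3)^2*(u - 5)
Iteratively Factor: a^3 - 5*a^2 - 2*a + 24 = (a - 4)*(a^2 - a - 6) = (a - 4)*(a + 2)*(a - 3)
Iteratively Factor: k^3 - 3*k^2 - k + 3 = (k + 1)*(k^2 - 4*k + 3) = (k - 1)*(k + 1)*(k - 3)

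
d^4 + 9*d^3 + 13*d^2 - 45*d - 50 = (d - 2)*(d + 1)*(d + 5)^2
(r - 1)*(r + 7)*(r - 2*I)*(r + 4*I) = r^4 + 6*r^3 + 2*I*r^3 + r^2 + 12*I*r^2 + 48*r - 14*I*r - 56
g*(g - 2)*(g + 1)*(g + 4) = g^4 + 3*g^3 - 6*g^2 - 8*g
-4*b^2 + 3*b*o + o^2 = (-b + o)*(4*b + o)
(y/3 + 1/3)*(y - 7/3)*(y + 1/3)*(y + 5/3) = y^4/3 + 2*y^3/9 - 40*y^2/27 - 146*y/81 - 35/81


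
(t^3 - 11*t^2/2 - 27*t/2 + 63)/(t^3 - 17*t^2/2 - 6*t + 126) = (t - 3)/(t - 6)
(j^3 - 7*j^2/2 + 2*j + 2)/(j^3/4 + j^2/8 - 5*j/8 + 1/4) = 4*(2*j^3 - 7*j^2 + 4*j + 4)/(2*j^3 + j^2 - 5*j + 2)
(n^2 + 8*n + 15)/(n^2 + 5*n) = (n + 3)/n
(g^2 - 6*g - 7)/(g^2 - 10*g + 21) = (g + 1)/(g - 3)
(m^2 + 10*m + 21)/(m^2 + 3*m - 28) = (m + 3)/(m - 4)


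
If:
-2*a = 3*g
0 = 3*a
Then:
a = 0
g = 0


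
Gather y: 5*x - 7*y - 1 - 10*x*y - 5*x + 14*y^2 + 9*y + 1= 14*y^2 + y*(2 - 10*x)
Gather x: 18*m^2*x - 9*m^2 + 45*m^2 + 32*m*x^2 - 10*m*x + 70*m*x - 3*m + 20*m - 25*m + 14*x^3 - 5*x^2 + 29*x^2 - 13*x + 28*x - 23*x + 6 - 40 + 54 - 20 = 36*m^2 - 8*m + 14*x^3 + x^2*(32*m + 24) + x*(18*m^2 + 60*m - 8)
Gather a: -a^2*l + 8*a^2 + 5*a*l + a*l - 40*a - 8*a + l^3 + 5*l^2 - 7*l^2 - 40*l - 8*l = a^2*(8 - l) + a*(6*l - 48) + l^3 - 2*l^2 - 48*l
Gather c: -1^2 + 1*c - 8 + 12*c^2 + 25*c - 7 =12*c^2 + 26*c - 16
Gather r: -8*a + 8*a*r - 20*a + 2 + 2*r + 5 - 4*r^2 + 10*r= -28*a - 4*r^2 + r*(8*a + 12) + 7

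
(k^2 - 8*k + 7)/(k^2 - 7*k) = (k - 1)/k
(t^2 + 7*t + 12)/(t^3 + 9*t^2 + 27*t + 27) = (t + 4)/(t^2 + 6*t + 9)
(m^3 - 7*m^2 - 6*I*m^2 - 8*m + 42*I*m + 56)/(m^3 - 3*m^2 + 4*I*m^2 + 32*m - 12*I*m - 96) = (m^2 - m*(7 + 2*I) + 14*I)/(m^2 + m*(-3 + 8*I) - 24*I)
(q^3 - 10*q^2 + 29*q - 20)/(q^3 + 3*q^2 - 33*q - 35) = (q^2 - 5*q + 4)/(q^2 + 8*q + 7)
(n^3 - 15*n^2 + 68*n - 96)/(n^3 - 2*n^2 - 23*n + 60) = (n - 8)/(n + 5)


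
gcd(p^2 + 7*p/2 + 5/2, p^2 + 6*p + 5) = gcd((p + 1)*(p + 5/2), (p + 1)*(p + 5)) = p + 1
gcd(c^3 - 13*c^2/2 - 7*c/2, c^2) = c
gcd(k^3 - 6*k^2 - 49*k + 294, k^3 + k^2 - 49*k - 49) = k^2 - 49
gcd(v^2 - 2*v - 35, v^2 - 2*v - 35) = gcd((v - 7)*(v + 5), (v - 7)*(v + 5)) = v^2 - 2*v - 35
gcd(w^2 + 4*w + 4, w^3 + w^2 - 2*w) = w + 2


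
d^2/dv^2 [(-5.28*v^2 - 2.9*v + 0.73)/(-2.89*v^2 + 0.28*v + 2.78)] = (56.987332*v^3 + 217.941258*v^2 + 143.339376*v + 65.252788)/(24.137569*v^6 - 7.015764*v^5 - 68.976786*v^4 + 13.475504*v^3 + 66.351372*v^2 - 6.491856*v - 21.484952)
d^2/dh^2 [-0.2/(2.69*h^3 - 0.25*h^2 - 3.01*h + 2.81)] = ((3.228*h - 0.1)*(2.69*h^3 - 0.25*h^2 - 3.01*h + 2.81) - 0.2*(-16.14*h^2 + 1.0*h + 6.02)*(-8.07*h^2 + 0.5*h + 3.01))/(2.69*h^3 - 0.25*h^2 - 3.01*h + 2.81)^3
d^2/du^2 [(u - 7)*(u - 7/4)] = 2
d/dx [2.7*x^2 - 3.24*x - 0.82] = 5.4*x - 3.24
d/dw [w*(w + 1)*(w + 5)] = 3*w^2 + 12*w + 5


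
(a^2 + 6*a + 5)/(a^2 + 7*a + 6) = (a + 5)/(a + 6)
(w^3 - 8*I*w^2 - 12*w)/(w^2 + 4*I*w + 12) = w*(w - 6*I)/(w + 6*I)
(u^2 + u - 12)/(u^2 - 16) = (u - 3)/(u - 4)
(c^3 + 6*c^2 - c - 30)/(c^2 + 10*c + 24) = (c^3 + 6*c^2 - c - 30)/(c^2 + 10*c + 24)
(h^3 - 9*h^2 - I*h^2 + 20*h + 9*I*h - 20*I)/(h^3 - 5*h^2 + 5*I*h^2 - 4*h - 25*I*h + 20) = (h^2 - h*(4 + I) + 4*I)/(h^2 + 5*I*h - 4)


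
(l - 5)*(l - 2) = l^2 - 7*l + 10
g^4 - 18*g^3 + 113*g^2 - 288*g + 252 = (g - 7)*(g - 6)*(g - 3)*(g - 2)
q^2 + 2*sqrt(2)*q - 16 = (q - 2*sqrt(2))*(q + 4*sqrt(2))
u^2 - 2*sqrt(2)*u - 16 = (u - 4*sqrt(2))*(u + 2*sqrt(2))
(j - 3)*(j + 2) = j^2 - j - 6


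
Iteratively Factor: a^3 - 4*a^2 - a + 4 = (a - 4)*(a^2 - 1) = (a - 4)*(a + 1)*(a - 1)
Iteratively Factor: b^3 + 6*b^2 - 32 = (b + 4)*(b^2 + 2*b - 8) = (b - 2)*(b + 4)*(b + 4)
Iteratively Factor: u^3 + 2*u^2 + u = (u)*(u^2 + 2*u + 1) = u*(u + 1)*(u + 1)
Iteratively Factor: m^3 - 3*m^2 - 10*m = (m - 5)*(m^2 + 2*m) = m*(m - 5)*(m + 2)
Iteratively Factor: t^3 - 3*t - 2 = (t + 1)*(t^2 - t - 2) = (t + 1)^2*(t - 2)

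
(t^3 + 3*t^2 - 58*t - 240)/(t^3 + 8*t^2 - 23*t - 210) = (t^2 - 3*t - 40)/(t^2 + 2*t - 35)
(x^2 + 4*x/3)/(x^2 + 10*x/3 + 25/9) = 3*x*(3*x + 4)/(9*x^2 + 30*x + 25)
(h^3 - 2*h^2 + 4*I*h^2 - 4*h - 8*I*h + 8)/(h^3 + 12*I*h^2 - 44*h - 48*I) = (h^2 + 2*h*(-1 + I) - 4*I)/(h^2 + 10*I*h - 24)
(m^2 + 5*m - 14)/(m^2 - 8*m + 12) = (m + 7)/(m - 6)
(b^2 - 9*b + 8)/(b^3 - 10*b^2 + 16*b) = (b - 1)/(b*(b - 2))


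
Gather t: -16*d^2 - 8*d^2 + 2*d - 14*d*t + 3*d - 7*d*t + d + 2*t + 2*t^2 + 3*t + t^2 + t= -24*d^2 + 6*d + 3*t^2 + t*(6 - 21*d)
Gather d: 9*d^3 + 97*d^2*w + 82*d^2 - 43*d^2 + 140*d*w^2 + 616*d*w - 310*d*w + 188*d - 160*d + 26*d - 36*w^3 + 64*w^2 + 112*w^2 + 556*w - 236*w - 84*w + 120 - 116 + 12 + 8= 9*d^3 + d^2*(97*w + 39) + d*(140*w^2 + 306*w + 54) - 36*w^3 + 176*w^2 + 236*w + 24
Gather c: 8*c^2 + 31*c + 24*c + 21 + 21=8*c^2 + 55*c + 42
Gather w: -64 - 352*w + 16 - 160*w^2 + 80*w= -160*w^2 - 272*w - 48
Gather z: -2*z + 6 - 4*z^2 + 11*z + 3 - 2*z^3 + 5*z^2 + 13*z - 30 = -2*z^3 + z^2 + 22*z - 21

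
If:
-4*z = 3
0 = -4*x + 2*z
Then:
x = -3/8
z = -3/4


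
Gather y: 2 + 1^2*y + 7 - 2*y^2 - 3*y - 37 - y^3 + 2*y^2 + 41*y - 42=-y^3 + 39*y - 70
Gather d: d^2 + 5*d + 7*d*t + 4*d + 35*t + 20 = d^2 + d*(7*t + 9) + 35*t + 20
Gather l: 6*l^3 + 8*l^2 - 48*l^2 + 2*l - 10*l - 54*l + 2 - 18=6*l^3 - 40*l^2 - 62*l - 16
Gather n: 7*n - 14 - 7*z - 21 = 7*n - 7*z - 35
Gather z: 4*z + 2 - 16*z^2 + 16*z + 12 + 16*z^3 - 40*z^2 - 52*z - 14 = 16*z^3 - 56*z^2 - 32*z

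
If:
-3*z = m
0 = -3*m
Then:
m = 0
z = 0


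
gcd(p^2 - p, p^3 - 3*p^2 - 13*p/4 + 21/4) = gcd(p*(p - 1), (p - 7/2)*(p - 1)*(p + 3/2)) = p - 1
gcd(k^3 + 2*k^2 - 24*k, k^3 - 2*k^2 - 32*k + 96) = k^2 + 2*k - 24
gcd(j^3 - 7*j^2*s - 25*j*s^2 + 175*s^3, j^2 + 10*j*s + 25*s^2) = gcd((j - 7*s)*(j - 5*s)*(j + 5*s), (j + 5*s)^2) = j + 5*s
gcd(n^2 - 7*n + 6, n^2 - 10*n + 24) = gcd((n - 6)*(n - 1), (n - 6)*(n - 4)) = n - 6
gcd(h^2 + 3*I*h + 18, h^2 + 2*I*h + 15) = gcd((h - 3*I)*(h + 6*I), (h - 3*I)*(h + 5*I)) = h - 3*I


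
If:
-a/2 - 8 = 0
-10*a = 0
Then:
No Solution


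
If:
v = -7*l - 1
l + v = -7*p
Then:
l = -v/7 - 1/7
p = 1/49 - 6*v/49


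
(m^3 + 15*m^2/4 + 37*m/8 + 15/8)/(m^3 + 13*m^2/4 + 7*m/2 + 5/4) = (m + 3/2)/(m + 1)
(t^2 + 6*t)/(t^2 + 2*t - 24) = t/(t - 4)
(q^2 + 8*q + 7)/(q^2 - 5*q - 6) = (q + 7)/(q - 6)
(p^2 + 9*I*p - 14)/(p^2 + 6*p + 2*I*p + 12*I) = (p + 7*I)/(p + 6)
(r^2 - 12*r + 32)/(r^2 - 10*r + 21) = (r^2 - 12*r + 32)/(r^2 - 10*r + 21)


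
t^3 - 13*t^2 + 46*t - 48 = (t - 8)*(t - 3)*(t - 2)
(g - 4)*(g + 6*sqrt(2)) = g^2 - 4*g + 6*sqrt(2)*g - 24*sqrt(2)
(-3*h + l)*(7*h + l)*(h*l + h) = -21*h^3*l - 21*h^3 + 4*h^2*l^2 + 4*h^2*l + h*l^3 + h*l^2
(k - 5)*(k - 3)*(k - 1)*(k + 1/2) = k^4 - 17*k^3/2 + 37*k^2/2 - 7*k/2 - 15/2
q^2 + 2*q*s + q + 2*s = (q + 1)*(q + 2*s)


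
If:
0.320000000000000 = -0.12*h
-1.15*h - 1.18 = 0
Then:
No Solution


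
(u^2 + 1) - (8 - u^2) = 2*u^2 - 7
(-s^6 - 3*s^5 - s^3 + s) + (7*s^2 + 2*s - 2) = -s^6 - 3*s^5 - s^3 + 7*s^2 + 3*s - 2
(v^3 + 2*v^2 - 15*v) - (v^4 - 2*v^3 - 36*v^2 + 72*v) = -v^4 + 3*v^3 + 38*v^2 - 87*v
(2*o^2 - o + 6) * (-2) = -4*o^2 + 2*o - 12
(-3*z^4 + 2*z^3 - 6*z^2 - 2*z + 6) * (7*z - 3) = -21*z^5 + 23*z^4 - 48*z^3 + 4*z^2 + 48*z - 18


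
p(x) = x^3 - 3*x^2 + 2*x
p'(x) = 3*x^2 - 6*x + 2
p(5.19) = 69.37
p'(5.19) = 51.67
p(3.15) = 7.79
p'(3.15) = 12.87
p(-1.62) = -15.36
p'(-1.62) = 19.59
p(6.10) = 127.55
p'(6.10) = 77.03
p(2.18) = 0.46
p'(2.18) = 3.18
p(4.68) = 46.16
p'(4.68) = 39.63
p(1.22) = -0.21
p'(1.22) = -0.85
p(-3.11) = -65.32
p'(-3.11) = 49.68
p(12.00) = 1320.00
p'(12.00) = 362.00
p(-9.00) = -990.00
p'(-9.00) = 299.00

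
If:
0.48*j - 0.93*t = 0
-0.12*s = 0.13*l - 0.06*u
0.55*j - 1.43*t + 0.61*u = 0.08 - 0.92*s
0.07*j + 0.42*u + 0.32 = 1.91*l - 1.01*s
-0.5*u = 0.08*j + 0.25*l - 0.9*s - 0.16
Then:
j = -0.33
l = 0.15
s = -0.08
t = -0.17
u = 0.15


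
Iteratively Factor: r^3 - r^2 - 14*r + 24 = (r + 4)*(r^2 - 5*r + 6) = (r - 2)*(r + 4)*(r - 3)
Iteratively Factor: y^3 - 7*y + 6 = (y - 2)*(y^2 + 2*y - 3) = (y - 2)*(y + 3)*(y - 1)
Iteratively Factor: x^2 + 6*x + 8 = (x + 2)*(x + 4)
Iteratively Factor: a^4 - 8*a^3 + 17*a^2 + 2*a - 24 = (a - 4)*(a^3 - 4*a^2 + a + 6) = (a - 4)*(a - 3)*(a^2 - a - 2) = (a - 4)*(a - 3)*(a - 2)*(a + 1)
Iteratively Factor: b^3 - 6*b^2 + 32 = (b - 4)*(b^2 - 2*b - 8) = (b - 4)^2*(b + 2)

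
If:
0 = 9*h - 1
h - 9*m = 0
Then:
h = 1/9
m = 1/81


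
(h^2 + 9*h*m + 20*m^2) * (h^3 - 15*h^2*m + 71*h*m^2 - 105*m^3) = h^5 - 6*h^4*m - 44*h^3*m^2 + 234*h^2*m^3 + 475*h*m^4 - 2100*m^5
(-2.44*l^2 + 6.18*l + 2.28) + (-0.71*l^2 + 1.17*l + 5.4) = -3.15*l^2 + 7.35*l + 7.68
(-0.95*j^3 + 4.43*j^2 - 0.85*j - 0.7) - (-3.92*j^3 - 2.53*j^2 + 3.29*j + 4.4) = 2.97*j^3 + 6.96*j^2 - 4.14*j - 5.1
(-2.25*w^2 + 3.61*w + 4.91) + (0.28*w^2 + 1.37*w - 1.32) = -1.97*w^2 + 4.98*w + 3.59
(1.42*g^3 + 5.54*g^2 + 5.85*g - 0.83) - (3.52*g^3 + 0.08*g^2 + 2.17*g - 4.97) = -2.1*g^3 + 5.46*g^2 + 3.68*g + 4.14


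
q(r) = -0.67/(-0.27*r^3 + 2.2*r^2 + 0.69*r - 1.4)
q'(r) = -0.67*(0.81*r^2 - 4.4*r - 0.69)/(-0.27*r^3 + 2.2*r^2 + 0.69*r - 1.4)^2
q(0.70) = -9.80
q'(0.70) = 483.19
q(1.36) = -0.23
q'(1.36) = 0.40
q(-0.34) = 0.49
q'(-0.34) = -0.32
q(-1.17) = -0.54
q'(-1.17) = -2.44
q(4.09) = -0.03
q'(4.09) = 0.01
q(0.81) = -1.46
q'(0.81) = 11.85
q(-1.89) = -0.10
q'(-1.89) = -0.14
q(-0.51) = 0.59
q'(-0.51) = -0.90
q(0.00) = 0.48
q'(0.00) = 0.24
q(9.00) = 0.05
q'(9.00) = -0.09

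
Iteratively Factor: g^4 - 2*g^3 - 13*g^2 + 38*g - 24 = (g - 1)*(g^3 - g^2 - 14*g + 24) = (g - 1)*(g + 4)*(g^2 - 5*g + 6) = (g - 2)*(g - 1)*(g + 4)*(g - 3)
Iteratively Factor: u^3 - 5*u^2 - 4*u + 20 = (u - 2)*(u^2 - 3*u - 10) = (u - 2)*(u + 2)*(u - 5)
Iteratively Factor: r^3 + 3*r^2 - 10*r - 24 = (r + 2)*(r^2 + r - 12) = (r - 3)*(r + 2)*(r + 4)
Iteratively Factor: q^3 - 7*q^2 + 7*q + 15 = (q + 1)*(q^2 - 8*q + 15) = (q - 3)*(q + 1)*(q - 5)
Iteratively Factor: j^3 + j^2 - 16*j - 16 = (j + 1)*(j^2 - 16) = (j + 1)*(j + 4)*(j - 4)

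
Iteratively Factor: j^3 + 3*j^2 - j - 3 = (j - 1)*(j^2 + 4*j + 3) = (j - 1)*(j + 3)*(j + 1)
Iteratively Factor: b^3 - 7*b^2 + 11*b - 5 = (b - 1)*(b^2 - 6*b + 5) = (b - 1)^2*(b - 5)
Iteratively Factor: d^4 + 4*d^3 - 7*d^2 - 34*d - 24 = (d + 2)*(d^3 + 2*d^2 - 11*d - 12) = (d + 1)*(d + 2)*(d^2 + d - 12) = (d - 3)*(d + 1)*(d + 2)*(d + 4)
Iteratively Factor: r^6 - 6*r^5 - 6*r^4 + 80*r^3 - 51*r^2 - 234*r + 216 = (r - 4)*(r^5 - 2*r^4 - 14*r^3 + 24*r^2 + 45*r - 54) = (r - 4)*(r - 3)*(r^4 + r^3 - 11*r^2 - 9*r + 18) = (r - 4)*(r - 3)*(r + 3)*(r^3 - 2*r^2 - 5*r + 6) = (r - 4)*(r - 3)^2*(r + 3)*(r^2 + r - 2) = (r - 4)*(r - 3)^2*(r - 1)*(r + 3)*(r + 2)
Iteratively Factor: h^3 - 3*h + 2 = (h + 2)*(h^2 - 2*h + 1) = (h - 1)*(h + 2)*(h - 1)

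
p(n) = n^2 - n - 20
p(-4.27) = 2.50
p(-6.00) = 22.00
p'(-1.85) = -4.70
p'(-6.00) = -13.00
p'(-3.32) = -7.64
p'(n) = 2*n - 1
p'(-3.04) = -7.08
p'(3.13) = 5.26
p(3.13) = -13.33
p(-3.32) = -5.66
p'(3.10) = 5.20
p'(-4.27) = -9.54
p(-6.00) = 22.00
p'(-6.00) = -13.00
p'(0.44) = -0.12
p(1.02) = -19.98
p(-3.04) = -7.72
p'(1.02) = 1.04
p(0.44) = -20.25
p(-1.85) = -14.73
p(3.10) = -13.49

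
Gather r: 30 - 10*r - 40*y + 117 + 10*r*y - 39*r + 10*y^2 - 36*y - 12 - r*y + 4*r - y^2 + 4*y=r*(9*y - 45) + 9*y^2 - 72*y + 135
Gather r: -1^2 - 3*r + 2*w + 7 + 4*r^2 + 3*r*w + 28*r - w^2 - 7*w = 4*r^2 + r*(3*w + 25) - w^2 - 5*w + 6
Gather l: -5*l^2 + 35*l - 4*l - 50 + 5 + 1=-5*l^2 + 31*l - 44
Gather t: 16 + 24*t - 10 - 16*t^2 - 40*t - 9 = -16*t^2 - 16*t - 3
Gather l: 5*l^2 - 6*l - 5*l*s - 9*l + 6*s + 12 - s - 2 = 5*l^2 + l*(-5*s - 15) + 5*s + 10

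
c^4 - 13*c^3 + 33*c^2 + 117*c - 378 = (c - 7)*(c - 6)*(c - 3)*(c + 3)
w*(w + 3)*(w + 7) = w^3 + 10*w^2 + 21*w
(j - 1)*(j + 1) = j^2 - 1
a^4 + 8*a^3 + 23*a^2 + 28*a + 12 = (a + 1)*(a + 2)^2*(a + 3)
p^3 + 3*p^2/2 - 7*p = p*(p - 2)*(p + 7/2)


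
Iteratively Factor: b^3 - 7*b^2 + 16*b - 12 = (b - 3)*(b^2 - 4*b + 4) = (b - 3)*(b - 2)*(b - 2)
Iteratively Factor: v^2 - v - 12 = (v - 4)*(v + 3)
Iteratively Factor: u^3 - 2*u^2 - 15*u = (u - 5)*(u^2 + 3*u) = u*(u - 5)*(u + 3)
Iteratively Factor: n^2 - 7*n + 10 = (n - 2)*(n - 5)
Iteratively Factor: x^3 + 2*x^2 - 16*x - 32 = (x + 2)*(x^2 - 16) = (x + 2)*(x + 4)*(x - 4)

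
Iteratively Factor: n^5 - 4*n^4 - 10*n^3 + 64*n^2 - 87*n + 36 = (n + 4)*(n^4 - 8*n^3 + 22*n^2 - 24*n + 9) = (n - 1)*(n + 4)*(n^3 - 7*n^2 + 15*n - 9) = (n - 1)^2*(n + 4)*(n^2 - 6*n + 9) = (n - 3)*(n - 1)^2*(n + 4)*(n - 3)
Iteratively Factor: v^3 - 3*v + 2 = (v - 1)*(v^2 + v - 2) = (v - 1)*(v + 2)*(v - 1)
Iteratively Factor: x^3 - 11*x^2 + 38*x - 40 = (x - 5)*(x^2 - 6*x + 8) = (x - 5)*(x - 4)*(x - 2)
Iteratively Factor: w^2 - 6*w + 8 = (w - 4)*(w - 2)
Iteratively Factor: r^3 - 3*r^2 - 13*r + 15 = (r + 3)*(r^2 - 6*r + 5) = (r - 5)*(r + 3)*(r - 1)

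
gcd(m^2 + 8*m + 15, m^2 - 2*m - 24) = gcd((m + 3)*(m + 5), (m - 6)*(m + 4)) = 1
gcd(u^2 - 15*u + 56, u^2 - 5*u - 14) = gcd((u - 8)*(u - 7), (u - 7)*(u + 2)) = u - 7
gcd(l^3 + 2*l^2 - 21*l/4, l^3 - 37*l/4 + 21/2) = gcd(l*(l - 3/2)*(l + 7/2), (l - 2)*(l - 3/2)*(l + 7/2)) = l^2 + 2*l - 21/4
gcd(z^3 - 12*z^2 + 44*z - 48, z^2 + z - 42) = z - 6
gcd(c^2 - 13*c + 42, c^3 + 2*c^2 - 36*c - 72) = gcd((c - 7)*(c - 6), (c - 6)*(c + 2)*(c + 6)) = c - 6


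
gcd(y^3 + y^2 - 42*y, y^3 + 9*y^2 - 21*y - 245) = y + 7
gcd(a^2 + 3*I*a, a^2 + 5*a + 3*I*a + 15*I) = a + 3*I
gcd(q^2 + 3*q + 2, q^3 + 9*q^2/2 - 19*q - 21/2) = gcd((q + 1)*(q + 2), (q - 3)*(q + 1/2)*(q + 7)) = 1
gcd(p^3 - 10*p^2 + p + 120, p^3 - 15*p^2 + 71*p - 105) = p - 5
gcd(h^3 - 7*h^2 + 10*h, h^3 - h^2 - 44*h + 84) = h - 2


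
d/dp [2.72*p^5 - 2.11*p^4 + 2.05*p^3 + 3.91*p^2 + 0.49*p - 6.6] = 13.6*p^4 - 8.44*p^3 + 6.15*p^2 + 7.82*p + 0.49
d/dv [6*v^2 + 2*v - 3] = 12*v + 2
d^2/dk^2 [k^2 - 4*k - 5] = 2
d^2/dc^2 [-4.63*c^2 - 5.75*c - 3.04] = -9.26000000000000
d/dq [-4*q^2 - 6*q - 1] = -8*q - 6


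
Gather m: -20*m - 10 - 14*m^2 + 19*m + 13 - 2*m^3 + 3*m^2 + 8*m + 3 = -2*m^3 - 11*m^2 + 7*m + 6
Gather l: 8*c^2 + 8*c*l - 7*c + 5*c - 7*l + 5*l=8*c^2 - 2*c + l*(8*c - 2)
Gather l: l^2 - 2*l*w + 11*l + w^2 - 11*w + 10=l^2 + l*(11 - 2*w) + w^2 - 11*w + 10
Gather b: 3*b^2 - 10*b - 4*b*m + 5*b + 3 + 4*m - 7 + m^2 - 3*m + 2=3*b^2 + b*(-4*m - 5) + m^2 + m - 2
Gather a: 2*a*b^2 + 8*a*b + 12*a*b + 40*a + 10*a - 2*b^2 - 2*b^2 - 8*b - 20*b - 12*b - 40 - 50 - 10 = a*(2*b^2 + 20*b + 50) - 4*b^2 - 40*b - 100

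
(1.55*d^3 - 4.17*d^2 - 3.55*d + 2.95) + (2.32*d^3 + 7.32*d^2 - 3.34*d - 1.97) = 3.87*d^3 + 3.15*d^2 - 6.89*d + 0.98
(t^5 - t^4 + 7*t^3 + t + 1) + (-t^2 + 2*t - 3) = t^5 - t^4 + 7*t^3 - t^2 + 3*t - 2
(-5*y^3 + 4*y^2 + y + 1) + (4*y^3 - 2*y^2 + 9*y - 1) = -y^3 + 2*y^2 + 10*y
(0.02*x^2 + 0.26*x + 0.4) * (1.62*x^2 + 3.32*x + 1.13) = 0.0324*x^4 + 0.4876*x^3 + 1.5338*x^2 + 1.6218*x + 0.452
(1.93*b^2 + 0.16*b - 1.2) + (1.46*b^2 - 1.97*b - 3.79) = 3.39*b^2 - 1.81*b - 4.99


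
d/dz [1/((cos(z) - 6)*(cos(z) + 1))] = (2*cos(z) - 5)*sin(z)/((cos(z) - 6)^2*(cos(z) + 1)^2)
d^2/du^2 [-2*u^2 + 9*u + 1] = -4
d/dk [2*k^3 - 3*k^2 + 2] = 6*k*(k - 1)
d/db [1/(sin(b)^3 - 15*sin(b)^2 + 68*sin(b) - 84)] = (-3*sin(b)^2 + 30*sin(b) - 68)*cos(b)/(sin(b)^3 - 15*sin(b)^2 + 68*sin(b) - 84)^2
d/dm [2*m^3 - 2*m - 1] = 6*m^2 - 2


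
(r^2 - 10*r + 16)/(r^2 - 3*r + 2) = (r - 8)/(r - 1)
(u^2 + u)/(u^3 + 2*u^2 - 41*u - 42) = u/(u^2 + u - 42)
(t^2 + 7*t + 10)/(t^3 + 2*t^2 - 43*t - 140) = (t + 2)/(t^2 - 3*t - 28)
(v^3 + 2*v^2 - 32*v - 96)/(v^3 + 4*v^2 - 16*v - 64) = (v - 6)/(v - 4)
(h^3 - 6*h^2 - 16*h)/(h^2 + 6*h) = (h^2 - 6*h - 16)/(h + 6)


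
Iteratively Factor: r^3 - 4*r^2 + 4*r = (r)*(r^2 - 4*r + 4) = r*(r - 2)*(r - 2)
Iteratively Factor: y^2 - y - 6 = (y + 2)*(y - 3)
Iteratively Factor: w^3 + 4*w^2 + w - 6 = (w + 3)*(w^2 + w - 2) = (w - 1)*(w + 3)*(w + 2)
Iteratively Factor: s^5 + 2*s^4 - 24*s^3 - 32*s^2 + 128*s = (s + 4)*(s^4 - 2*s^3 - 16*s^2 + 32*s) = (s - 2)*(s + 4)*(s^3 - 16*s) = (s - 2)*(s + 4)^2*(s^2 - 4*s) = s*(s - 2)*(s + 4)^2*(s - 4)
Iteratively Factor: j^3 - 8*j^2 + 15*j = (j - 5)*(j^2 - 3*j) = (j - 5)*(j - 3)*(j)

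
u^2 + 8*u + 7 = (u + 1)*(u + 7)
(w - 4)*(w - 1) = w^2 - 5*w + 4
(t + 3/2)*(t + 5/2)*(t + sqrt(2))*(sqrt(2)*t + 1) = sqrt(2)*t^4 + 3*t^3 + 4*sqrt(2)*t^3 + 19*sqrt(2)*t^2/4 + 12*t^2 + 4*sqrt(2)*t + 45*t/4 + 15*sqrt(2)/4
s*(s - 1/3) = s^2 - s/3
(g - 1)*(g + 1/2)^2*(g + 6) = g^4 + 6*g^3 - 3*g^2/4 - 19*g/4 - 3/2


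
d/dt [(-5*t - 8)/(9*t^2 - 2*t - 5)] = 9*(5*t^2 + 16*t + 1)/(81*t^4 - 36*t^3 - 86*t^2 + 20*t + 25)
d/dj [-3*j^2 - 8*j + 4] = -6*j - 8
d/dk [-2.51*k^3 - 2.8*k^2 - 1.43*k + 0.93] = -7.53*k^2 - 5.6*k - 1.43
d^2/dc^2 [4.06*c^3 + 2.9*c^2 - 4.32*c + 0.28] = 24.36*c + 5.8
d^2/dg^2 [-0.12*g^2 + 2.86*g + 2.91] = -0.240000000000000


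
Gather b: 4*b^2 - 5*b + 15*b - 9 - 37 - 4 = 4*b^2 + 10*b - 50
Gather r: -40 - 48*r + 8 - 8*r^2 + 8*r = -8*r^2 - 40*r - 32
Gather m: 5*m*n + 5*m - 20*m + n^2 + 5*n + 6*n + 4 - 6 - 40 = m*(5*n - 15) + n^2 + 11*n - 42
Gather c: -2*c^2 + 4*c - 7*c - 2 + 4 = -2*c^2 - 3*c + 2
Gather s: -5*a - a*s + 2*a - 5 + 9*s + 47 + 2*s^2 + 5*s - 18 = -3*a + 2*s^2 + s*(14 - a) + 24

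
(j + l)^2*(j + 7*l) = j^3 + 9*j^2*l + 15*j*l^2 + 7*l^3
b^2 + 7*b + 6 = (b + 1)*(b + 6)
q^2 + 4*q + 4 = (q + 2)^2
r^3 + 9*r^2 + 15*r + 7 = (r + 1)^2*(r + 7)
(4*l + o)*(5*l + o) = 20*l^2 + 9*l*o + o^2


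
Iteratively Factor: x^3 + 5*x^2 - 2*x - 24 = (x - 2)*(x^2 + 7*x + 12) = (x - 2)*(x + 3)*(x + 4)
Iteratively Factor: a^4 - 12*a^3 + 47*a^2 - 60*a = (a - 5)*(a^3 - 7*a^2 + 12*a) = (a - 5)*(a - 4)*(a^2 - 3*a) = a*(a - 5)*(a - 4)*(a - 3)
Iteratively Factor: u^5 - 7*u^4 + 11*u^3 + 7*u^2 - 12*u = (u - 3)*(u^4 - 4*u^3 - u^2 + 4*u) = u*(u - 3)*(u^3 - 4*u^2 - u + 4) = u*(u - 3)*(u - 1)*(u^2 - 3*u - 4) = u*(u - 4)*(u - 3)*(u - 1)*(u + 1)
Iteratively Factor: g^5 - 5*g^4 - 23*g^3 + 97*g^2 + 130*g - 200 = (g - 5)*(g^4 - 23*g^2 - 18*g + 40) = (g - 5)*(g - 1)*(g^3 + g^2 - 22*g - 40) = (g - 5)^2*(g - 1)*(g^2 + 6*g + 8) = (g - 5)^2*(g - 1)*(g + 4)*(g + 2)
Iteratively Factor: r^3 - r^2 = (r - 1)*(r^2) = r*(r - 1)*(r)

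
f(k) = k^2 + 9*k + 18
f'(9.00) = 27.00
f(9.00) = 180.00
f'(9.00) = 27.00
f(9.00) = 180.00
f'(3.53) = 16.06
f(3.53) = 62.23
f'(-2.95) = 3.10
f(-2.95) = 0.15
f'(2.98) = 14.96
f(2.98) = 53.70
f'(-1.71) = 5.58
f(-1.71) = 5.53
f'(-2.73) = 3.54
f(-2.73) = 0.88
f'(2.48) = 13.96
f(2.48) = 46.47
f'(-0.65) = 7.70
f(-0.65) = 12.57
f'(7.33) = 23.66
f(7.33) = 137.70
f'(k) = 2*k + 9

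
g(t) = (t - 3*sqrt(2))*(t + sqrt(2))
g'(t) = 2*t - 2*sqrt(2)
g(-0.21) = -5.36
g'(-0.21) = -3.25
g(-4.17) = 23.18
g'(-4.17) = -11.17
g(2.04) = -7.61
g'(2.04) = 1.25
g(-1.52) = 0.61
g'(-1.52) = -5.87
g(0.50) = -7.16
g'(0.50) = -1.83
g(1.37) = -8.00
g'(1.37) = -0.09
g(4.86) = 3.87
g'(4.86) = 6.89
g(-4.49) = 26.86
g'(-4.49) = -11.81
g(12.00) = 104.06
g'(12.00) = 21.17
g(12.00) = 104.06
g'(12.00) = 21.17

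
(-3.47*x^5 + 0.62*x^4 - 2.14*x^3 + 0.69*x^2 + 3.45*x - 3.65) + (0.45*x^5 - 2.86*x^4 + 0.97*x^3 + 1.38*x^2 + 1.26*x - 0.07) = -3.02*x^5 - 2.24*x^4 - 1.17*x^3 + 2.07*x^2 + 4.71*x - 3.72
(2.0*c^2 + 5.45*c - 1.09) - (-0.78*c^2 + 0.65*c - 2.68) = 2.78*c^2 + 4.8*c + 1.59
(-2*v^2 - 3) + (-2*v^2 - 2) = -4*v^2 - 5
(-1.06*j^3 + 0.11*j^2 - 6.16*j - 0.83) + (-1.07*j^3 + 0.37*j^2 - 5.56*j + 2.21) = -2.13*j^3 + 0.48*j^2 - 11.72*j + 1.38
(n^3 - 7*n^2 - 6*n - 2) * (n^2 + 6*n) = n^5 - n^4 - 48*n^3 - 38*n^2 - 12*n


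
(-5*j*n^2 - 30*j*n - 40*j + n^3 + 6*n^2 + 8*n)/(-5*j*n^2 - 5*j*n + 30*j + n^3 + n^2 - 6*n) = (n^2 + 6*n + 8)/(n^2 + n - 6)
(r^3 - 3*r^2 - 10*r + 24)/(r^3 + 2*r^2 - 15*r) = (r^3 - 3*r^2 - 10*r + 24)/(r*(r^2 + 2*r - 15))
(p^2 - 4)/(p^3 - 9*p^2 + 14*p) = (p + 2)/(p*(p - 7))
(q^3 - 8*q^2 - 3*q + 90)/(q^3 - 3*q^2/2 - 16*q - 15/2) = 2*(q - 6)/(2*q + 1)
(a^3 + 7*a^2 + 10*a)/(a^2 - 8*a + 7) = a*(a^2 + 7*a + 10)/(a^2 - 8*a + 7)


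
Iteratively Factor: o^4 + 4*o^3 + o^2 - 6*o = (o - 1)*(o^3 + 5*o^2 + 6*o) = o*(o - 1)*(o^2 + 5*o + 6) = o*(o - 1)*(o + 2)*(o + 3)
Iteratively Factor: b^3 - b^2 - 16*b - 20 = (b + 2)*(b^2 - 3*b - 10) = (b + 2)^2*(b - 5)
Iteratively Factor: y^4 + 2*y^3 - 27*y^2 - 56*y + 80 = (y + 4)*(y^3 - 2*y^2 - 19*y + 20) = (y - 1)*(y + 4)*(y^2 - y - 20) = (y - 5)*(y - 1)*(y + 4)*(y + 4)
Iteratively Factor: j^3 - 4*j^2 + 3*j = (j)*(j^2 - 4*j + 3) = j*(j - 1)*(j - 3)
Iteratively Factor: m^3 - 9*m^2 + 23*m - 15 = (m - 1)*(m^2 - 8*m + 15) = (m - 3)*(m - 1)*(m - 5)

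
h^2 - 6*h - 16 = (h - 8)*(h + 2)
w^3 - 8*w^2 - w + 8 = (w - 8)*(w - 1)*(w + 1)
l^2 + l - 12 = (l - 3)*(l + 4)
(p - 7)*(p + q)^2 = p^3 + 2*p^2*q - 7*p^2 + p*q^2 - 14*p*q - 7*q^2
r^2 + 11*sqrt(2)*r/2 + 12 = (r + 3*sqrt(2)/2)*(r + 4*sqrt(2))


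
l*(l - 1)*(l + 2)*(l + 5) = l^4 + 6*l^3 + 3*l^2 - 10*l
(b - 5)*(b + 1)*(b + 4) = b^3 - 21*b - 20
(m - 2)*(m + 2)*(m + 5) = m^3 + 5*m^2 - 4*m - 20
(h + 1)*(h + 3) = h^2 + 4*h + 3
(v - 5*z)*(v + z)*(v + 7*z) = v^3 + 3*v^2*z - 33*v*z^2 - 35*z^3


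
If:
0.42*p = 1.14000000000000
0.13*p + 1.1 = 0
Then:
No Solution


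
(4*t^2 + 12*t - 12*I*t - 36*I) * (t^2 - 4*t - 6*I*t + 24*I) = 4*t^4 - 4*t^3 - 36*I*t^3 - 120*t^2 + 36*I*t^2 + 72*t + 432*I*t + 864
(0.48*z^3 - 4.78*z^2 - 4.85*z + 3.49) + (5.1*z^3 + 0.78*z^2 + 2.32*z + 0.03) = 5.58*z^3 - 4.0*z^2 - 2.53*z + 3.52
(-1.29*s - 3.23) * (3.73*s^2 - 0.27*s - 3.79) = -4.8117*s^3 - 11.6996*s^2 + 5.7612*s + 12.2417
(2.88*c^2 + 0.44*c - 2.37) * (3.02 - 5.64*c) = -16.2432*c^3 + 6.216*c^2 + 14.6956*c - 7.1574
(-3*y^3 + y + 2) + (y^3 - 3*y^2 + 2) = -2*y^3 - 3*y^2 + y + 4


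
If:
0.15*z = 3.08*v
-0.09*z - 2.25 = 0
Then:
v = -1.22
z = -25.00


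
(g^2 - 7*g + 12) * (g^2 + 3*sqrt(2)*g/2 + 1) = g^4 - 7*g^3 + 3*sqrt(2)*g^3/2 - 21*sqrt(2)*g^2/2 + 13*g^2 - 7*g + 18*sqrt(2)*g + 12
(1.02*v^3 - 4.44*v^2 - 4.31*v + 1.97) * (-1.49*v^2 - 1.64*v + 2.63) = -1.5198*v^5 + 4.9428*v^4 + 16.3861*v^3 - 7.5441*v^2 - 14.5661*v + 5.1811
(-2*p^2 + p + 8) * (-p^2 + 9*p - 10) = 2*p^4 - 19*p^3 + 21*p^2 + 62*p - 80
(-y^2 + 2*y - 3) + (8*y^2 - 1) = 7*y^2 + 2*y - 4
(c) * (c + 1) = c^2 + c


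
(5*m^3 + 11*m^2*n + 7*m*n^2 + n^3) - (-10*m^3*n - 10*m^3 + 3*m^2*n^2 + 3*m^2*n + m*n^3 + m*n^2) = 10*m^3*n + 15*m^3 - 3*m^2*n^2 + 8*m^2*n - m*n^3 + 6*m*n^2 + n^3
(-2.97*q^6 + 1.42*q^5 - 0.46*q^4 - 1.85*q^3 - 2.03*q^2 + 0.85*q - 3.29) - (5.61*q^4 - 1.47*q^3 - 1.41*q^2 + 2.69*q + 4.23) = -2.97*q^6 + 1.42*q^5 - 6.07*q^4 - 0.38*q^3 - 0.62*q^2 - 1.84*q - 7.52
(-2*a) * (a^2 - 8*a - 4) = -2*a^3 + 16*a^2 + 8*a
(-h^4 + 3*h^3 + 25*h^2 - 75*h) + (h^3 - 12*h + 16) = -h^4 + 4*h^3 + 25*h^2 - 87*h + 16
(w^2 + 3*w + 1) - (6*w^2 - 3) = -5*w^2 + 3*w + 4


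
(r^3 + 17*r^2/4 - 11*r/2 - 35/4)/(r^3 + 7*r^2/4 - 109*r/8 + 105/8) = 2*(r + 1)/(2*r - 3)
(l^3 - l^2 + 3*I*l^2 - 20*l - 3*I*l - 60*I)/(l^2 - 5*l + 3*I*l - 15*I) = l + 4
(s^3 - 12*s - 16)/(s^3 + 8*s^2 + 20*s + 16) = (s - 4)/(s + 4)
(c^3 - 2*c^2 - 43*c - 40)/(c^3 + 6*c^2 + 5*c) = (c - 8)/c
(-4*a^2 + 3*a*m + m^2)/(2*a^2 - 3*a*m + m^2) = (-4*a - m)/(2*a - m)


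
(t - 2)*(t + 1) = t^2 - t - 2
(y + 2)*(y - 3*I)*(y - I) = y^3 + 2*y^2 - 4*I*y^2 - 3*y - 8*I*y - 6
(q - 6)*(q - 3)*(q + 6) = q^3 - 3*q^2 - 36*q + 108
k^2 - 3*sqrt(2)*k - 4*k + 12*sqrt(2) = (k - 4)*(k - 3*sqrt(2))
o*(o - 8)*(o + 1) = o^3 - 7*o^2 - 8*o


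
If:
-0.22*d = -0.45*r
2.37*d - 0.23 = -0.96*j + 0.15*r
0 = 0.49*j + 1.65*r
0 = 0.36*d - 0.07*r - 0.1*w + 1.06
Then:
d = 0.32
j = -0.53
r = 0.16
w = 11.65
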